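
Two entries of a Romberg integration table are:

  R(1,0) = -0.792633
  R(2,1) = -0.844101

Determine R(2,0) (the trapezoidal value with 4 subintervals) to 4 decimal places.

From R(2,1) = (4·R(2,0) − R(1,0))/3, solve for R(2,0):
4·R(2,0) = 3·(-0.844101) + (-0.792633) = -3.324936
R(2,0) = -0.831234

-0.8312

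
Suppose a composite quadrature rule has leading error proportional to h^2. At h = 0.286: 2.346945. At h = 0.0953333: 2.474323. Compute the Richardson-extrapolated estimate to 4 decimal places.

2.4902

The leading error scales as h^2; refining by a factor of 3 reduces it by 3^2 = 9.
Extrapolated value = (9·A(h/3) − A(h)) / (9 − 1)
= (9·2.474323 − 2.346945) / 8
= 19.921962 / 8 = 2.490245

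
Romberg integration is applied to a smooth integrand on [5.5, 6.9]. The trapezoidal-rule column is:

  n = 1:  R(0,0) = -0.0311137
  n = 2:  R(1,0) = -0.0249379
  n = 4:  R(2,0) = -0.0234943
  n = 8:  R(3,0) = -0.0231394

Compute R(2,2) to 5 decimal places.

-0.02302

Richardson extrapolation on the trapezoidal column (denominator 4−1=3):
R(1,1) = -0.0249379 + (-0.0249379 − (-0.0311137))/3 = -0.0228793
R(2,1) = -0.0234943 + (-0.0234943 − (-0.0249379))/3 = -0.0230131
R(2,2) = (16·(-0.0230131) − (-0.0228793)) / 15 = -0.0230220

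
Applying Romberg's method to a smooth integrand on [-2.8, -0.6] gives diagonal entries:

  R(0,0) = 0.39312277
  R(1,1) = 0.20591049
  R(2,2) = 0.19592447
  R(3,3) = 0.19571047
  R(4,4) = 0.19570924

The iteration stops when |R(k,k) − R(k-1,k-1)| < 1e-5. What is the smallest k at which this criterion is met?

|R(1,1) − R(0,0)| = 0.18721228 ≥ 1e-5
|R(2,2) − R(1,1)| = 0.00998602 ≥ 1e-5
|R(3,3) − R(2,2)| = 0.00021400 ≥ 1e-5
|R(4,4) − R(3,3)| = 0.00000123 < 1e-5

k = 4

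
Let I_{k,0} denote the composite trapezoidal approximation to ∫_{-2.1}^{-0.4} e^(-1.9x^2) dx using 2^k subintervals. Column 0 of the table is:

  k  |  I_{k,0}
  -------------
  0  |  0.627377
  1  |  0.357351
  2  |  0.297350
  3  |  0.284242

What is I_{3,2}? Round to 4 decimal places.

Richardson extrapolation on the trapezoidal column (denominator 4−1=3):
I_{2,1} = (4·0.297350 − 0.357351) / 3 = 0.277350
I_{3,1} = 0.284242 + (0.284242 − 0.297350)/3 = 0.279873
I_{3,2} = (16·0.279873 − 0.277350) / 15 = 0.280041

0.2800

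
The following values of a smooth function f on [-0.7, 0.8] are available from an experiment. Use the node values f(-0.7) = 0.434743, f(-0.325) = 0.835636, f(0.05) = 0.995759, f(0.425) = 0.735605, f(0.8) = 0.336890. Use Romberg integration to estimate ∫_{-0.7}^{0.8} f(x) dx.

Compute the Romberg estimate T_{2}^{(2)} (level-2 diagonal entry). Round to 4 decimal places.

1.1272

T_{0}^{(0)} (trapezoid, 1 panel, h=1.5000): 0.578725
T_{1}^{(0)} (trapezoid, 2 panels, h=0.7500): 1.036182
T_{2}^{(0)} (trapezoid, 4 panels, h=0.3750): 1.107306
T_{1}^{(1)} = 1.036182 + (1.036182 − 0.578725)/3 = 1.188668
T_{2}^{(1)} = 1.107306 + (1.107306 − 1.036182)/3 = 1.131014
T_{2}^{(2)} = 1.131014 + (1.131014 − 1.188668)/15 = 1.127170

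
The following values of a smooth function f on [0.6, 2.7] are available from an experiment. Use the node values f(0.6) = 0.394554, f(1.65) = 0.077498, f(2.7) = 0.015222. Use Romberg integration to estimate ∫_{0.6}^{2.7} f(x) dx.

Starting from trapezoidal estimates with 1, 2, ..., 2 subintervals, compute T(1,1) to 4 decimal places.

T(0,0) (trapezoid, 1 panel, h=2.1000): 0.430265
T(1,0) (trapezoid, 2 panels, h=1.0500): 0.296505
T(1,1) = 0.296505 + (0.296505 − 0.430265)/3 = 0.251918

0.2519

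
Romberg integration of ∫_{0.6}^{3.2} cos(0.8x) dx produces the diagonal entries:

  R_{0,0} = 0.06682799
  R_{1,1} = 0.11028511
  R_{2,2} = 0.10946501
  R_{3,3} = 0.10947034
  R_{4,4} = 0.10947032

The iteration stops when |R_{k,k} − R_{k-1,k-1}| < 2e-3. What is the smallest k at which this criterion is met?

|R_{1,1} − R_{0,0}| = 0.04345712 ≥ 2e-3
|R_{2,2} − R_{1,1}| = 0.00082010 < 2e-3

k = 2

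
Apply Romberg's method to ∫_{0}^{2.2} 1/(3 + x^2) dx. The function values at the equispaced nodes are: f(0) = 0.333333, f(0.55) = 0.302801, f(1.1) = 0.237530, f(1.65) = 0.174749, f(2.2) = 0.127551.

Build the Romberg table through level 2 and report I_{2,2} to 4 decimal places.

0.5221

I_{0,0} (trapezoid, 1 panel, h=2.2000): 0.506972
I_{1,0} (trapezoid, 2 panels, h=1.1000): 0.514769
I_{2,0} (trapezoid, 4 panels, h=0.5500): 0.520037
I_{1,1} = 0.514769 + (0.514769 − 0.506972)/3 = 0.517368
I_{2,1} = 0.520037 + (0.520037 − 0.514769)/3 = 0.521793
I_{2,2} = 0.521793 + (0.521793 − 0.517368)/15 = 0.522088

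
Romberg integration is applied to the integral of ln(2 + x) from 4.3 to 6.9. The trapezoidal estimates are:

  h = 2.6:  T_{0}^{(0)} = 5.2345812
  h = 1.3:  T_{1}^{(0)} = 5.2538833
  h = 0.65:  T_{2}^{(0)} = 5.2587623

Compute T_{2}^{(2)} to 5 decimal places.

5.26039

T_{1}^{(1)} = (4·5.2538833 − 5.2345812) / 3 = 5.2603173
T_{2}^{(1)} = (4·5.2587623 − 5.2538833) / 3 = 5.2603886
T_{2}^{(2)} = (16·5.2603886 − 5.2603173) / 15 = 5.2603934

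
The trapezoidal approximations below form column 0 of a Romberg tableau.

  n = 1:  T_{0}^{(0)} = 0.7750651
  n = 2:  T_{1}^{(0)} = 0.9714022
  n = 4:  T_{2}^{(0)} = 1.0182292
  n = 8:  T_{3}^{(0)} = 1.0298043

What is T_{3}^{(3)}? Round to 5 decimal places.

Richardson extrapolation on the trapezoidal column (denominator 4−1=3):
T_{1}^{(1)} = (4·0.9714022 − 0.7750651) / 3 = 1.0368479
T_{2}^{(1)} = (4·1.0182292 − 0.9714022) / 3 = 1.0338382
T_{3}^{(1)} = 1.0298043 + (1.0298043 − 1.0182292)/3 = 1.0336627
T_{2}^{(2)} = (16·1.0338382 − 1.0368479) / 15 = 1.0336376
T_{3}^{(2)} = (16·1.0336627 − 1.0338382) / 15 = 1.0336510
T_{3}^{(3)} = (64·1.0336510 − 1.0336376) / 63 = 1.0336512

1.03365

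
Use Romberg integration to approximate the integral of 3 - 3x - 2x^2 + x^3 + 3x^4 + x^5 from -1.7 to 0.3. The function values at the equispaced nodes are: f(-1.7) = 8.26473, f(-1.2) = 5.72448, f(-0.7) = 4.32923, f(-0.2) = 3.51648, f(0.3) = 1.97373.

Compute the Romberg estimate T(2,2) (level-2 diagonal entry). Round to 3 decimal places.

T(0,0) (trapezoid, 1 panel, h=2.0000): 10.23846
T(1,0) (trapezoid, 2 panels, h=1.0000): 9.44846
T(2,0) (trapezoid, 4 panels, h=0.5000): 9.34471
T(1,1) = 9.44846 + (9.44846 − 10.23846)/3 = 9.18513
T(2,1) = 9.34471 + (9.34471 − 9.44846)/3 = 9.31013
T(2,2) = 9.31013 + (9.31013 − 9.18513)/15 = 9.31846

9.318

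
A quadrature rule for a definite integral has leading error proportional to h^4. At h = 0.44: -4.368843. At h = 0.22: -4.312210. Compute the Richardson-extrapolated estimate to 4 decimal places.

-4.3084

Extrapolated value = (16·A(h/2) − A(h)) / (16 − 1)
= (16·(-4.312210) − (-4.368843)) / 15
= -64.626517 / 15 = -4.308434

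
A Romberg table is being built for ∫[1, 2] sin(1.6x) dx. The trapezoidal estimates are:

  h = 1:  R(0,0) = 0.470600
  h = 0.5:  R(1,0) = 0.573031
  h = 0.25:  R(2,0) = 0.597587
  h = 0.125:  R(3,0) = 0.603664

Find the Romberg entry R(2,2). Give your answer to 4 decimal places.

0.6057

Richardson extrapolation on the trapezoidal column (denominator 4−1=3):
R(1,1) = 0.573031 + (0.573031 − 0.470600)/3 = 0.607175
R(2,1) = 0.597587 + (0.597587 − 0.573031)/3 = 0.605772
R(2,2) = 0.605772 + (0.605772 − 0.607175)/15 = 0.605678
(Column j=1 coincides with Simpson's rule on the same nodes.)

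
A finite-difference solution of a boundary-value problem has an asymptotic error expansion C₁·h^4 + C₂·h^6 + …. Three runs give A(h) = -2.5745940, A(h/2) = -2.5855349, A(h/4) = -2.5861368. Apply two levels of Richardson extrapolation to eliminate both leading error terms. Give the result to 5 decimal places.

-2.58618

First eliminate the h^4 term (factor 2^4 = 16):
  B₁ = (16·(-2.5855349) − (-2.5745940))/15 = -2.5862643
  B₂ = (16·(-2.5861368) − (-2.5855349))/15 = -2.5861769
Then eliminate the h^6 term (factor 2^6 = 64):
  (64·(-2.5861769) − (-2.5862643))/63 = -2.5861755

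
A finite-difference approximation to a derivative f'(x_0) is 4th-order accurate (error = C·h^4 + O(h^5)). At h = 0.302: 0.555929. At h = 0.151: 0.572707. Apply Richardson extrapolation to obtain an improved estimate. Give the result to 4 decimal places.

Extrapolated value = (16·A(h/2) − A(h)) / (16 − 1)
= (16·0.572707 − 0.555929) / 15
= 8.607383 / 15 = 0.573826

0.5738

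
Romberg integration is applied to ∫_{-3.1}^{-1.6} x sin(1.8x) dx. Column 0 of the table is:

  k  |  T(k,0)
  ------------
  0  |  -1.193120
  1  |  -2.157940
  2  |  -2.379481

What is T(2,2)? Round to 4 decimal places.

-2.4516

T(1,1) = -2.157940 + (-2.157940 − (-1.193120))/3 = -2.479547
T(2,1) = -2.379481 + (-2.379481 − (-2.157940))/3 = -2.453328
T(2,2) = -2.453328 + (-2.453328 − (-2.479547))/15 = -2.451580
(Column j=1 coincides with Simpson's rule on the same nodes.)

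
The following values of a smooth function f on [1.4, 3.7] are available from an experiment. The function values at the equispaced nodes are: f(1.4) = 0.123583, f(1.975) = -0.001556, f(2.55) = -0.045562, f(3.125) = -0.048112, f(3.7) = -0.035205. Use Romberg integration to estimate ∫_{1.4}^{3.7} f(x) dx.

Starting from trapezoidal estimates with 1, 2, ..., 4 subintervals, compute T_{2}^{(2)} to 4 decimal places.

T_{0}^{(0)} (trapezoid, 1 panel, h=2.3000): 0.101635
T_{1}^{(0)} (trapezoid, 2 panels, h=1.1500): -0.001579
T_{2}^{(0)} (trapezoid, 4 panels, h=0.5750): -0.029349
T_{1}^{(1)} = -0.001579 + (-0.001579 − 0.101635)/3 = -0.035984
T_{2}^{(1)} = -0.029349 + (-0.029349 − (-0.001579))/3 = -0.038606
T_{2}^{(2)} = -0.038606 + (-0.038606 − (-0.035984))/15 = -0.038781

-0.0388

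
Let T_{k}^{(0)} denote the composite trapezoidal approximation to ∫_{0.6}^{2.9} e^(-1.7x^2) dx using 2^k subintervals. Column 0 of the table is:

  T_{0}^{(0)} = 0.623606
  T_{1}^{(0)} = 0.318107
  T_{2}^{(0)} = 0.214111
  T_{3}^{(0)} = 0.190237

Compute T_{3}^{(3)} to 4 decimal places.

T_{1}^{(1)} = 0.318107 + (0.318107 − 0.623606)/3 = 0.216274
T_{2}^{(1)} = 0.214111 + (0.214111 − 0.318107)/3 = 0.179446
T_{3}^{(1)} = (4·0.190237 − 0.214111) / 3 = 0.182279
T_{2}^{(2)} = 0.179446 + (0.179446 − 0.216274)/15 = 0.176991
T_{3}^{(2)} = (16·0.182279 − 0.179446) / 15 = 0.182468
T_{3}^{(3)} = (64·0.182468 − 0.176991) / 63 = 0.182555

0.1826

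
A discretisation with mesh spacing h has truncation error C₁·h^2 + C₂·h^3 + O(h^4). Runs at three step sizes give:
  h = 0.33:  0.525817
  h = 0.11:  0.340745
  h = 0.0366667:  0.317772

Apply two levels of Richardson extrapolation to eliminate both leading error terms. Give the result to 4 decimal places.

First eliminate the h^2 term (factor 3^2 = 9):
  B₁ = (9·0.340745 − 0.525817)/8 = 0.317611
  B₂ = (9·0.317772 − 0.340745)/8 = 0.314900
Then eliminate the h^3 term (factor 3^3 = 27):
  (27·0.314900 − 0.317611)/26 = 0.314796

0.3148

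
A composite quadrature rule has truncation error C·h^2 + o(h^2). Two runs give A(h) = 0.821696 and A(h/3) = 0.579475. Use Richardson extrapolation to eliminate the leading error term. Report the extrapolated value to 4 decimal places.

The leading error scales as h^2; refining by a factor of 3 reduces it by 3^2 = 9.
Extrapolated value = (9·A(h/3) − A(h)) / (9 − 1)
= (9·0.579475 − 0.821696) / 8
= 4.393579 / 8 = 0.549197

0.5492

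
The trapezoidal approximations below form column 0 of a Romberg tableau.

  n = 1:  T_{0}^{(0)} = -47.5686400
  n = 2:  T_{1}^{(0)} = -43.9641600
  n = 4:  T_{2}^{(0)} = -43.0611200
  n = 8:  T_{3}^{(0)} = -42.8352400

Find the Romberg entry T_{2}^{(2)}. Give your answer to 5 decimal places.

-42.75994

Richardson extrapolation on the trapezoidal column (denominator 4−1=3):
T_{1}^{(1)} = -43.9641600 + (-43.9641600 − (-47.5686400))/3 = -42.7626667
T_{2}^{(1)} = -43.0611200 + (-43.0611200 − (-43.9641600))/3 = -42.7601067
T_{2}^{(2)} = -42.7601067 + (-42.7601067 − (-42.7626667))/15 = -42.7599360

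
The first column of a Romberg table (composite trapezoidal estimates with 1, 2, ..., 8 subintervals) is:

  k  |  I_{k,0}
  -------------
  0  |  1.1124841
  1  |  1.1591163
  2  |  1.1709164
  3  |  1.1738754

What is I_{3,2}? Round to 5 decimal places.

1.17486

I_{2,1} = (4·1.1709164 − 1.1591163) / 3 = 1.1748498
I_{3,1} = (4·1.1738754 − 1.1709164) / 3 = 1.1748617
I_{3,2} = (16·1.1748617 − 1.1748498) / 15 = 1.1748625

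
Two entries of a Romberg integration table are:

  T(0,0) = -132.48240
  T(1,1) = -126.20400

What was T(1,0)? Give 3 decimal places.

-127.774

From T(1,1) = (4·T(1,0) − T(0,0))/3, solve for T(1,0):
4·T(1,0) = 3·(-126.20400) + (-132.48240) = -511.09440
T(1,0) = -127.77360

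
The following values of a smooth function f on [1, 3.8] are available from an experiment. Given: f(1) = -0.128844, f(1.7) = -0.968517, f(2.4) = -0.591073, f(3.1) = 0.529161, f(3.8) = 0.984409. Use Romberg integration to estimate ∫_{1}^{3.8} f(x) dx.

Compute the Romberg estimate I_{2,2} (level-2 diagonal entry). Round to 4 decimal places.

I_{0,0} (trapezoid, 1 panel, h=2.8000): 1.197791
I_{1,0} (trapezoid, 2 panels, h=1.4000): -0.228607
I_{2,0} (trapezoid, 4 panels, h=0.7000): -0.421853
I_{1,1} = -0.228607 + (-0.228607 − 1.197791)/3 = -0.704073
I_{2,1} = -0.421853 + (-0.421853 − (-0.228607))/3 = -0.486268
I_{2,2} = -0.486268 + (-0.486268 − (-0.704073))/15 = -0.471748

-0.4717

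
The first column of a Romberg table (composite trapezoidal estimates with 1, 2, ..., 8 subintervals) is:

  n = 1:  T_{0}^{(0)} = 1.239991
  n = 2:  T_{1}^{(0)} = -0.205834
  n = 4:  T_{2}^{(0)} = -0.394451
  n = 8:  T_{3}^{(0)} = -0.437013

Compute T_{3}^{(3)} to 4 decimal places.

-0.4509

T_{1}^{(1)} = (4·(-0.205834) − 1.239991) / 3 = -0.687776
T_{2}^{(1)} = (4·(-0.394451) − (-0.205834)) / 3 = -0.457323
T_{3}^{(1)} = (4·(-0.437013) − (-0.394451)) / 3 = -0.451200
T_{2}^{(2)} = (16·(-0.457323) − (-0.687776)) / 15 = -0.441959
T_{3}^{(2)} = -0.451200 + (-0.451200 − (-0.457323))/15 = -0.450792
T_{3}^{(3)} = (64·(-0.450792) − (-0.441959)) / 63 = -0.450932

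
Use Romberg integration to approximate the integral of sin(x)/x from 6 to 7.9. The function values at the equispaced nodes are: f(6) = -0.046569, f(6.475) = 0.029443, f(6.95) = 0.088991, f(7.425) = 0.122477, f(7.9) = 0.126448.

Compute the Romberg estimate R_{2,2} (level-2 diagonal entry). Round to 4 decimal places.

0.1370

R_{0,0} (trapezoid, 1 panel, h=1.9000): 0.075885
R_{1,0} (trapezoid, 2 panels, h=0.9500): 0.122484
R_{2,0} (trapezoid, 4 panels, h=0.4750): 0.133404
R_{1,1} = 0.122484 + (0.122484 − 0.075885)/3 = 0.138017
R_{2,1} = 0.133404 + (0.133404 − 0.122484)/3 = 0.137044
R_{2,2} = 0.137044 + (0.137044 − 0.138017)/15 = 0.136979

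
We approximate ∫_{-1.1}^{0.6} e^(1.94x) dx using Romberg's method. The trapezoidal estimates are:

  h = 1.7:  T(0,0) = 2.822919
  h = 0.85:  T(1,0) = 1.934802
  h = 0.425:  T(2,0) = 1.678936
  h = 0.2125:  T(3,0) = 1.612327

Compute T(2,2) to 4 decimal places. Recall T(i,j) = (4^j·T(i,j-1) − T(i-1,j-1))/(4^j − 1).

Richardson extrapolation on the trapezoidal column (denominator 4−1=3):
T(1,1) = 1.934802 + (1.934802 − 2.822919)/3 = 1.638763
T(2,1) = (4·1.678936 − 1.934802) / 3 = 1.593647
T(2,2) = 1.593647 + (1.593647 − 1.638763)/15 = 1.590639

1.5906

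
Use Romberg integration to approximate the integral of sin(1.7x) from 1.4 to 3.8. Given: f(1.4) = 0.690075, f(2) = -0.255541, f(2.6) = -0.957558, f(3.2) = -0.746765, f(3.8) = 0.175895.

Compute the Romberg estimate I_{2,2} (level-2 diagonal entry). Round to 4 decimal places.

-1.0001

I_{0,0} (trapezoid, 1 panel, h=2.4000): 1.039164
I_{1,0} (trapezoid, 2 panels, h=1.2000): -0.629488
I_{2,0} (trapezoid, 4 panels, h=0.6000): -0.916127
I_{1,1} = -0.629488 + (-0.629488 − 1.039164)/3 = -1.185705
I_{2,1} = -0.916127 + (-0.916127 − (-0.629488))/3 = -1.011673
I_{2,2} = -1.011673 + (-1.011673 − (-1.185705))/15 = -1.000071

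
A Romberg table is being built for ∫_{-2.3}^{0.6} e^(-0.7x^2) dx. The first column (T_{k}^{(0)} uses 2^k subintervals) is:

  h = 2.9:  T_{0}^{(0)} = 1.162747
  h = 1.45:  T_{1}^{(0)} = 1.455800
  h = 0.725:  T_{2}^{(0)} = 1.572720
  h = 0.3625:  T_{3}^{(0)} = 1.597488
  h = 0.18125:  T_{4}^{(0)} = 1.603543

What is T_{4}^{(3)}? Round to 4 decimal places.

Richardson extrapolation on the trapezoidal column (denominator 4−1=3):
T_{2}^{(1)} = 1.572720 + (1.572720 − 1.455800)/3 = 1.611693
T_{3}^{(1)} = (4·1.597488 − 1.572720) / 3 = 1.605744
T_{4}^{(1)} = 1.603543 + (1.603543 − 1.597488)/3 = 1.605561
T_{3}^{(2)} = 1.605744 + (1.605744 − 1.611693)/15 = 1.605347
T_{4}^{(2)} = 1.605561 + (1.605561 − 1.605744)/15 = 1.605549
T_{4}^{(3)} = 1.605549 + (1.605549 − 1.605347)/63 = 1.605552

1.6056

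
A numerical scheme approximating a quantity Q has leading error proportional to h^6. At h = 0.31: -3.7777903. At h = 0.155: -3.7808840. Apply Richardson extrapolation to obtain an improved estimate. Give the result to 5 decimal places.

-3.78093

Extrapolated value = (64·A(h/2) − A(h)) / (64 − 1)
= (64·(-3.7808840) − (-3.7777903)) / 63
= -238.1987857 / 63 = -3.7809331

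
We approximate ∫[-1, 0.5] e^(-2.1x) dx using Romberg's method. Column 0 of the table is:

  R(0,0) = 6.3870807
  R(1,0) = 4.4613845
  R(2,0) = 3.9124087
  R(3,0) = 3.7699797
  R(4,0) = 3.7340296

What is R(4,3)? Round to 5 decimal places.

Richardson extrapolation on the trapezoidal column (denominator 4−1=3):
R(2,1) = 3.9124087 + (3.9124087 − 4.4613845)/3 = 3.7294168
R(3,1) = (4·3.7699797 − 3.9124087) / 3 = 3.7225034
R(4,1) = 3.7340296 + (3.7340296 − 3.7699797)/3 = 3.7220462
R(3,2) = (16·3.7225034 − 3.7294168) / 15 = 3.7220425
R(4,2) = 3.7220462 + (3.7220462 − 3.7225034)/15 = 3.7220157
R(4,3) = 3.7220157 + (3.7220157 − 3.7220425)/63 = 3.7220153

3.72202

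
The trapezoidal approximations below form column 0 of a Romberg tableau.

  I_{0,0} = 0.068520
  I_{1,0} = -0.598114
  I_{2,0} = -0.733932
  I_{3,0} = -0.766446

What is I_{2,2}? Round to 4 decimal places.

I_{1,1} = (4·(-0.598114) − 0.068520) / 3 = -0.820325
I_{2,1} = (4·(-0.733932) − (-0.598114)) / 3 = -0.779205
I_{2,2} = -0.779205 + (-0.779205 − (-0.820325))/15 = -0.776464

-0.7765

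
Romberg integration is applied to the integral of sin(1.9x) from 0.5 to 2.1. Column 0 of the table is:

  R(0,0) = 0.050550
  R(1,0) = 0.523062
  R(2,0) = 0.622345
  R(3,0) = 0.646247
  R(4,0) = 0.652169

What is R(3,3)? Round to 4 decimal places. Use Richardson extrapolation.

Richardson extrapolation on the trapezoidal column (denominator 4−1=3):
R(1,1) = (4·0.523062 − 0.050550) / 3 = 0.680566
R(2,1) = (4·0.622345 − 0.523062) / 3 = 0.655439
R(3,1) = 0.646247 + (0.646247 − 0.622345)/3 = 0.654214
R(2,2) = (16·0.655439 − 0.680566) / 15 = 0.653764
R(3,2) = 0.654214 + (0.654214 − 0.655439)/15 = 0.654132
R(3,3) = (64·0.654132 − 0.653764) / 63 = 0.654138
(Column j=1 coincides with Simpson's rule on the same nodes.)

0.6541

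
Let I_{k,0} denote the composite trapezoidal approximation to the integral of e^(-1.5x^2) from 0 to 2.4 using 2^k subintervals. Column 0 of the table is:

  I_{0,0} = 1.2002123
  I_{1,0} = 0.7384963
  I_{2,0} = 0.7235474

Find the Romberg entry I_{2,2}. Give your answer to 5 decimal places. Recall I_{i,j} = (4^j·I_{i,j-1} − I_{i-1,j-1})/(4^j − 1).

0.72750

I_{1,1} = 0.7384963 + (0.7384963 − 1.2002123)/3 = 0.5845910
I_{2,1} = 0.7235474 + (0.7235474 − 0.7384963)/3 = 0.7185644
I_{2,2} = 0.7185644 + (0.7185644 − 0.5845910)/15 = 0.7274960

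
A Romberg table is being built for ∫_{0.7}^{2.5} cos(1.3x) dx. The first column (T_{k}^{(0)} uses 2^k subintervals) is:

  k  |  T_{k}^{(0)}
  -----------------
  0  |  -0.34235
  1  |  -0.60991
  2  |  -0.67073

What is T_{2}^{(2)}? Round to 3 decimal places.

-0.690

Richardson extrapolation on the trapezoidal column (denominator 4−1=3):
T_{1}^{(1)} = -0.60991 + (-0.60991 − (-0.34235))/3 = -0.69910
T_{2}^{(1)} = -0.67073 + (-0.67073 − (-0.60991))/3 = -0.69100
T_{2}^{(2)} = -0.69100 + (-0.69100 − (-0.69910))/15 = -0.69046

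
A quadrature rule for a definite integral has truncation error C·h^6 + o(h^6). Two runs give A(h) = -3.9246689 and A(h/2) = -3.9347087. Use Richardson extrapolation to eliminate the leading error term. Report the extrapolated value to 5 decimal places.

-3.93487

The leading error scales as h^6; refining by a factor of 2 reduces it by 2^6 = 64.
Extrapolated value = (64·A(h/2) − A(h)) / (64 − 1)
= (64·(-3.9347087) − (-3.9246689)) / 63
= -247.8966879 / 63 = -3.9348681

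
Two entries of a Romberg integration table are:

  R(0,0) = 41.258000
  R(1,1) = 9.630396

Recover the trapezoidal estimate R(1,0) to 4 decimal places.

17.5373

From R(1,1) = (4·R(1,0) − R(0,0))/3, solve for R(1,0):
4·R(1,0) = 3·9.630396 + 41.258000 = 70.149188
R(1,0) = 17.537297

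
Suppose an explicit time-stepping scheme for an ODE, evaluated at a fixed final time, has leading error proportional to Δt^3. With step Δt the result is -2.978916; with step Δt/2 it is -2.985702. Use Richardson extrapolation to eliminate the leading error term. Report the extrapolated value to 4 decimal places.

Extrapolated value = (8·A(Δt/2) − A(Δt)) / (8 − 1)
= (8·(-2.985702) − (-2.978916)) / 7
= -20.906700 / 7 = -2.986671

-2.9867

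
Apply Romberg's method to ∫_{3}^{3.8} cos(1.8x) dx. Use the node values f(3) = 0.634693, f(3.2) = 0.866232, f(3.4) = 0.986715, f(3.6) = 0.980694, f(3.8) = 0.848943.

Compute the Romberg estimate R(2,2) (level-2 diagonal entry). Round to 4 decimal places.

0.7229

R(0,0) (trapezoid, 1 panel, h=0.8000): 0.593454
R(1,0) (trapezoid, 2 panels, h=0.4000): 0.691413
R(2,0) (trapezoid, 4 panels, h=0.2000): 0.715092
R(1,1) = 0.691413 + (0.691413 − 0.593454)/3 = 0.724066
R(2,1) = 0.715092 + (0.715092 − 0.691413)/3 = 0.722985
R(2,2) = 0.722985 + (0.722985 − 0.724066)/15 = 0.722913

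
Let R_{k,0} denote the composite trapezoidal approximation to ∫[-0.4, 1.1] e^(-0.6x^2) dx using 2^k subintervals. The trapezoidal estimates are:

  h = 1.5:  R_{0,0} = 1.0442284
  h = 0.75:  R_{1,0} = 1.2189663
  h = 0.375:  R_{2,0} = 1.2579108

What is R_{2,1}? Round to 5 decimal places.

Richardson extrapolation on the trapezoidal column (denominator 4−1=3):
R_{2,1} = (4·1.2579108 − 1.2189663) / 3 = 1.2708923

1.27089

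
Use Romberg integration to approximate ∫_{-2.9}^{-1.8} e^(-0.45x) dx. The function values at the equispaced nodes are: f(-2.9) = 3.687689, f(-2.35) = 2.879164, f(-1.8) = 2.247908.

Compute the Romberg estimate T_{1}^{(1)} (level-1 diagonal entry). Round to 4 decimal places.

T_{0}^{(0)} (trapezoid, 1 panel, h=1.1000): 3.264578
T_{1}^{(0)} (trapezoid, 2 panels, h=0.5500): 3.215829
T_{1}^{(1)} = 3.215829 + (3.215829 − 3.264578)/3 = 3.199579

3.1996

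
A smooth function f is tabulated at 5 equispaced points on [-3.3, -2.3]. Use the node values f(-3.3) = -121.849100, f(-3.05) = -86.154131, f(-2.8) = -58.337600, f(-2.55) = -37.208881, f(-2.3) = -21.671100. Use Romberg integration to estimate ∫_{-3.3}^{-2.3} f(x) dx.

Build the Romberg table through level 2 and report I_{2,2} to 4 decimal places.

I_{0,0} (trapezoid, 1 panel, h=1.0000): -71.760100
I_{1,0} (trapezoid, 2 panels, h=0.5000): -65.048850
I_{2,0} (trapezoid, 4 panels, h=0.2500): -63.365178
I_{1,1} = -65.048850 + (-65.048850 − (-71.760100))/3 = -62.811767
I_{2,1} = -63.365178 + (-63.365178 − (-65.048850))/3 = -62.803954
I_{2,2} = -62.803954 + (-62.803954 − (-62.811767))/15 = -62.803433

-62.8034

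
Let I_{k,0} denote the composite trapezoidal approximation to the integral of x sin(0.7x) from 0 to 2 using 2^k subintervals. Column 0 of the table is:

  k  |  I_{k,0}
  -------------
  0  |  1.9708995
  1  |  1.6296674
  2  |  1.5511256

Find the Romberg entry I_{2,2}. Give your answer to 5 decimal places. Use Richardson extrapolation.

I_{1,1} = (4·1.6296674 − 1.9708995) / 3 = 1.5159234
I_{2,1} = (4·1.5511256 − 1.6296674) / 3 = 1.5249450
I_{2,2} = 1.5249450 + (1.5249450 − 1.5159234)/15 = 1.5255464

1.52555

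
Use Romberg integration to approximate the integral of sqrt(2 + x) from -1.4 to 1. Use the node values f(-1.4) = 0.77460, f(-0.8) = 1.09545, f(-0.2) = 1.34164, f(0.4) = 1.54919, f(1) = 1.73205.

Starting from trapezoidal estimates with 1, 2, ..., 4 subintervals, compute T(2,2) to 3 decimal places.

3.154

T(0,0) (trapezoid, 1 panel, h=2.4000): 3.00798
T(1,0) (trapezoid, 2 panels, h=1.2000): 3.11396
T(2,0) (trapezoid, 4 panels, h=0.6000): 3.14376
T(1,1) = 3.11396 + (3.11396 − 3.00798)/3 = 3.14929
T(2,1) = 3.14376 + (3.14376 − 3.11396)/3 = 3.15369
T(2,2) = 3.15369 + (3.15369 − 3.14929)/15 = 3.15398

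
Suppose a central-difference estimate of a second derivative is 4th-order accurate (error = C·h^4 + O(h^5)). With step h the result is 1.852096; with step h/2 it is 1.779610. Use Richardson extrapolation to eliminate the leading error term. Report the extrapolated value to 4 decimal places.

1.7748

The leading error scales as h^4; refining by a factor of 2 reduces it by 2^4 = 16.
Extrapolated value = (16·A(h/2) − A(h)) / (16 − 1)
= (16·1.779610 − 1.852096) / 15
= 26.621664 / 15 = 1.774778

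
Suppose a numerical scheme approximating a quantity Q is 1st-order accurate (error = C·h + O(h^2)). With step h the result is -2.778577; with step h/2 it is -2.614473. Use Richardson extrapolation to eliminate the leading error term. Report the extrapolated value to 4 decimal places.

-2.4504

The leading error scales as h; refining by a factor of 2 reduces it by 2^1 = 2.
Extrapolated value = (2·A(h/2) − A(h)) / (2 − 1)
= (2·(-2.614473) − (-2.778577)) / 1
= -2.450369 / 1 = -2.450369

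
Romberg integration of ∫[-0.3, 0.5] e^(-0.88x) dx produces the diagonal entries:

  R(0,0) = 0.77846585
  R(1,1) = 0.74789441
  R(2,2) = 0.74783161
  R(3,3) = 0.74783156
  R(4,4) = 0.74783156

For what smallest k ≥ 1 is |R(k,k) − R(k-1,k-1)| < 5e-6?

|R(1,1) − R(0,0)| = 0.03057144 ≥ 5e-6
|R(2,2) − R(1,1)| = 0.00006280 ≥ 5e-6
|R(3,3) − R(2,2)| = 0.00000005 < 5e-6

k = 3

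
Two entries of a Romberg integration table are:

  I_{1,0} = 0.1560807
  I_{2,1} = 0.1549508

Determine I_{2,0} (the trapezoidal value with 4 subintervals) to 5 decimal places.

0.15523

From I_{2,1} = (4·I_{2,0} − I_{1,0})/3, solve for I_{2,0}:
4·I_{2,0} = 3·0.1549508 + 0.1560807 = 0.6209331
I_{2,0} = 0.1552333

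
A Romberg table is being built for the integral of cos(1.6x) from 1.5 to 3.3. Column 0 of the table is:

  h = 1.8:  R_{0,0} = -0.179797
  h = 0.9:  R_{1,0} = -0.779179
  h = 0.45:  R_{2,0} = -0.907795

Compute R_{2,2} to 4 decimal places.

-0.9488

Richardson extrapolation on the trapezoidal column (denominator 4−1=3):
R_{1,1} = (4·(-0.779179) − (-0.179797)) / 3 = -0.978973
R_{2,1} = (4·(-0.907795) − (-0.779179)) / 3 = -0.950667
R_{2,2} = -0.950667 + (-0.950667 − (-0.978973))/15 = -0.948780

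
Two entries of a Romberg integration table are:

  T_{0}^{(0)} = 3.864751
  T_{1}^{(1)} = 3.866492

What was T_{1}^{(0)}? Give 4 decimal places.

3.8661

From T_{1}^{(1)} = (4·T_{1}^{(0)} − T_{0}^{(0)})/3, solve for T_{1}^{(0)}:
4·T_{1}^{(0)} = 3·3.866492 + 3.864751 = 15.464227
T_{1}^{(0)} = 3.866057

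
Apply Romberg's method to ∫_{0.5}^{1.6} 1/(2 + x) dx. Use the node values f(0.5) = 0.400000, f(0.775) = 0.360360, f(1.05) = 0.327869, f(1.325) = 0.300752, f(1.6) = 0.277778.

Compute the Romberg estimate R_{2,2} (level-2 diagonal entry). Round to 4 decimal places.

0.3646

R_{0,0} (trapezoid, 1 panel, h=1.1000): 0.372778
R_{1,0} (trapezoid, 2 panels, h=0.5500): 0.366717
R_{2,0} (trapezoid, 4 panels, h=0.2750): 0.365164
R_{1,1} = 0.366717 + (0.366717 − 0.372778)/3 = 0.364697
R_{2,1} = 0.365164 + (0.365164 − 0.366717)/3 = 0.364646
R_{2,2} = 0.364646 + (0.364646 − 0.364697)/15 = 0.364643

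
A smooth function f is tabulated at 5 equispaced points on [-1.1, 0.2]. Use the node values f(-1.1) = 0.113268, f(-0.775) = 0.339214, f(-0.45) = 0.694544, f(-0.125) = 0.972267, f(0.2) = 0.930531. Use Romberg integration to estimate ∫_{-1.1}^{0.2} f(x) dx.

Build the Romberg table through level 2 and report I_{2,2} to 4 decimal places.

0.8321

I_{0,0} (trapezoid, 1 panel, h=1.3000): 0.678469
I_{1,0} (trapezoid, 2 panels, h=0.6500): 0.790688
I_{2,0} (trapezoid, 4 panels, h=0.3250): 0.821575
I_{1,1} = 0.790688 + (0.790688 − 0.678469)/3 = 0.828094
I_{2,1} = 0.821575 + (0.821575 − 0.790688)/3 = 0.831871
I_{2,2} = 0.831871 + (0.831871 − 0.828094)/15 = 0.832123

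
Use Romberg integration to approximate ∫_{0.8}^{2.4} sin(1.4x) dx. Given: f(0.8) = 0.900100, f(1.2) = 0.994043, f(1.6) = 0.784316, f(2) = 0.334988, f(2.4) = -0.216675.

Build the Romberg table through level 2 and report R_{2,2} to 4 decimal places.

1.0084

R_{0,0} (trapezoid, 1 panel, h=1.6000): 0.546740
R_{1,0} (trapezoid, 2 panels, h=0.8000): 0.900823
R_{2,0} (trapezoid, 4 panels, h=0.4000): 0.982024
R_{1,1} = 0.900823 + (0.900823 − 0.546740)/3 = 1.018851
R_{2,1} = 0.982024 + (0.982024 − 0.900823)/3 = 1.009091
R_{2,2} = 1.009091 + (1.009091 − 1.018851)/15 = 1.008440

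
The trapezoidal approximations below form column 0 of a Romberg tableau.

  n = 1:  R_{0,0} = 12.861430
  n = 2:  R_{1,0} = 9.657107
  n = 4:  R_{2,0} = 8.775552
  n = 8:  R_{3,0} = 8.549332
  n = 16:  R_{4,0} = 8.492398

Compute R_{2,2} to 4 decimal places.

8.4745

Richardson extrapolation on the trapezoidal column (denominator 4−1=3):
R_{1,1} = 9.657107 + (9.657107 − 12.861430)/3 = 8.588999
R_{2,1} = 8.775552 + (8.775552 − 9.657107)/3 = 8.481700
R_{2,2} = 8.481700 + (8.481700 − 8.588999)/15 = 8.474547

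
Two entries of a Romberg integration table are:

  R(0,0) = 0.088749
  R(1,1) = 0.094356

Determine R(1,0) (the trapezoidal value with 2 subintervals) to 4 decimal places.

From R(1,1) = (4·R(1,0) − R(0,0))/3, solve for R(1,0):
4·R(1,0) = 3·0.094356 + 0.088749 = 0.371817
R(1,0) = 0.092954

0.0930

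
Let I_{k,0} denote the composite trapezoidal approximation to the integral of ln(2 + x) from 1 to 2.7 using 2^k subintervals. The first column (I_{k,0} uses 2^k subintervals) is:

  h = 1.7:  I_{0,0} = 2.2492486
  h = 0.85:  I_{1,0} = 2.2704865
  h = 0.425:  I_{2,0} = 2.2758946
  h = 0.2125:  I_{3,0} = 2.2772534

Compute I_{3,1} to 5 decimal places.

Richardson extrapolation on the trapezoidal column (denominator 4−1=3):
I_{3,1} = (4·2.2772534 − 2.2758946) / 3 = 2.2777063

2.27771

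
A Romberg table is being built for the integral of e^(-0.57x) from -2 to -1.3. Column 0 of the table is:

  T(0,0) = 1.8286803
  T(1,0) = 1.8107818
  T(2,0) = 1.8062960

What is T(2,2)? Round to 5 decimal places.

1.80480

T(1,1) = (4·1.8107818 − 1.8286803) / 3 = 1.8048156
T(2,1) = (4·1.8062960 − 1.8107818) / 3 = 1.8048007
T(2,2) = 1.8048007 + (1.8048007 − 1.8048156)/15 = 1.8047997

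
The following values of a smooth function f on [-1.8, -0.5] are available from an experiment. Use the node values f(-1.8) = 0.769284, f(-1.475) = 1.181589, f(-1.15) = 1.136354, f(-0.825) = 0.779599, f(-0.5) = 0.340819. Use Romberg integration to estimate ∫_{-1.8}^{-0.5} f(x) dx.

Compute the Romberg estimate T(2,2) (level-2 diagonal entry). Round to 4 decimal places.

1.2157

T(0,0) (trapezoid, 1 panel, h=1.3000): 0.721567
T(1,0) (trapezoid, 2 panels, h=0.6500): 1.099414
T(2,0) (trapezoid, 4 panels, h=0.3250): 1.187093
T(1,1) = 1.099414 + (1.099414 − 0.721567)/3 = 1.225363
T(2,1) = 1.187093 + (1.187093 − 1.099414)/3 = 1.216319
T(2,2) = 1.216319 + (1.216319 − 1.225363)/15 = 1.215716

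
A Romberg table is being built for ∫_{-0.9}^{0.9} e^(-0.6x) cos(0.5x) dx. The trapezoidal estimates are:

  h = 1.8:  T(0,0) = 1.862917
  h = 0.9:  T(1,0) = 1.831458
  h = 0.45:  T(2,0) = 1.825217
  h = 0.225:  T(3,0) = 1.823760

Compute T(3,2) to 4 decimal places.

Richardson extrapolation on the trapezoidal column (denominator 4−1=3):
T(2,1) = 1.825217 + (1.825217 − 1.831458)/3 = 1.823137
T(3,1) = 1.823760 + (1.823760 − 1.825217)/3 = 1.823274
T(3,2) = (16·1.823274 − 1.823137) / 15 = 1.823283

1.8233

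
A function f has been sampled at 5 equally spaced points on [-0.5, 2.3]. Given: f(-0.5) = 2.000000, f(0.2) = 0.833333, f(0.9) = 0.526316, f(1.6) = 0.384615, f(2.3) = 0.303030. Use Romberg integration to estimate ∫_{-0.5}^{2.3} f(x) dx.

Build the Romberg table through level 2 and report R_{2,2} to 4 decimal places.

R_{0,0} (trapezoid, 1 panel, h=2.8000): 3.224242
R_{1,0} (trapezoid, 2 panels, h=1.4000): 2.348963
R_{2,0} (trapezoid, 4 panels, h=0.7000): 2.027045
R_{1,1} = 2.348963 + (2.348963 − 3.224242)/3 = 2.057203
R_{2,1} = 2.027045 + (2.027045 − 2.348963)/3 = 1.919739
R_{2,2} = 1.919739 + (1.919739 − 2.057203)/15 = 1.910575

1.9106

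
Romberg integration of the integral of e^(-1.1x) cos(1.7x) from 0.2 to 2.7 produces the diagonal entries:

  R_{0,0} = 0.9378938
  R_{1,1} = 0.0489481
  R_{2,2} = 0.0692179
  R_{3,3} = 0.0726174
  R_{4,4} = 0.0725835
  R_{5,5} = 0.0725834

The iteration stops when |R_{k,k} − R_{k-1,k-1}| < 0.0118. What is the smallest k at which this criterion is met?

|R_{1,1} − R_{0,0}| = 0.8889457 ≥ 0.0118
|R_{2,2} − R_{1,1}| = 0.0202698 ≥ 0.0118
|R_{3,3} − R_{2,2}| = 0.0033995 < 0.0118

k = 3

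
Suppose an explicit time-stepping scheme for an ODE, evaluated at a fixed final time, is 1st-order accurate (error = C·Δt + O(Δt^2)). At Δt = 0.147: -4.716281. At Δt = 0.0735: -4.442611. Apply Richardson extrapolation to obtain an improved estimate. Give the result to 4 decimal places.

-4.1689

The leading error scales as Δt; refining by a factor of 2 reduces it by 2^1 = 2.
Extrapolated value = (2·A(Δt/2) − A(Δt)) / (2 − 1)
= (2·(-4.442611) − (-4.716281)) / 1
= -4.168941 / 1 = -4.168941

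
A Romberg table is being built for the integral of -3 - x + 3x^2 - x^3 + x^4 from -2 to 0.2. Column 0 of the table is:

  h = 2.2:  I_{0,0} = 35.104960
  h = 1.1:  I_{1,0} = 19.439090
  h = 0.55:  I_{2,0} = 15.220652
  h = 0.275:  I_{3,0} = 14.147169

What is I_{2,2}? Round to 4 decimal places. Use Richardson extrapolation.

13.7877

Richardson extrapolation on the trapezoidal column (denominator 4−1=3):
I_{1,1} = (4·19.439090 − 35.104960) / 3 = 14.217133
I_{2,1} = 15.220652 + (15.220652 − 19.439090)/3 = 13.814506
I_{2,2} = (16·13.814506 − 14.217133) / 15 = 13.787664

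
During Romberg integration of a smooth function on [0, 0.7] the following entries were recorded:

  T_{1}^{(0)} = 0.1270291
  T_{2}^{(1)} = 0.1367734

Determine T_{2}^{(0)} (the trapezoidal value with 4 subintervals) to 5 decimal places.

From T_{2}^{(1)} = (4·T_{2}^{(0)} − T_{1}^{(0)})/3, solve for T_{2}^{(0)}:
4·T_{2}^{(0)} = 3·0.1367734 + 0.1270291 = 0.5373493
T_{2}^{(0)} = 0.1343373

0.13434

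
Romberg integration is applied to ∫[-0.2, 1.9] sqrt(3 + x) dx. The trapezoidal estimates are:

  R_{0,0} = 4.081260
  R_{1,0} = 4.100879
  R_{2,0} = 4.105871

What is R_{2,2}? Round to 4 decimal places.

4.1075

R_{1,1} = (4·4.100879 − 4.081260) / 3 = 4.107419
R_{2,1} = 4.105871 + (4.105871 − 4.100879)/3 = 4.107535
R_{2,2} = 4.107535 + (4.107535 − 4.107419)/15 = 4.107543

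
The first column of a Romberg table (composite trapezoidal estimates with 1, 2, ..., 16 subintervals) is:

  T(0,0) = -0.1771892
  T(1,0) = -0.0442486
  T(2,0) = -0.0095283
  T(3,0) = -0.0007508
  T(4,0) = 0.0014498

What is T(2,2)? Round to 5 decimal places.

Richardson extrapolation on the trapezoidal column (denominator 4−1=3):
T(1,1) = (4·(-0.0442486) − (-0.1771892)) / 3 = 0.0000649
T(2,1) = (4·(-0.0095283) − (-0.0442486)) / 3 = 0.0020451
T(2,2) = (16·0.0020451 − 0.0000649) / 15 = 0.0021771
(Column j=1 coincides with Simpson's rule on the same nodes.)

0.00218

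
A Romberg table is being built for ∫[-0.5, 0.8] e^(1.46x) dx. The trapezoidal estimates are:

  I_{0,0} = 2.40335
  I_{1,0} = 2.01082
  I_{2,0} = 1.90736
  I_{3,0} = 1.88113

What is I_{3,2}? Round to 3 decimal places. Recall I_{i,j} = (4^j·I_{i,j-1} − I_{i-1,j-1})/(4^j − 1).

Richardson extrapolation on the trapezoidal column (denominator 4−1=3):
I_{2,1} = (4·1.90736 − 2.01082) / 3 = 1.87287
I_{3,1} = (4·1.88113 − 1.90736) / 3 = 1.87239
I_{3,2} = (16·1.87239 − 1.87287) / 15 = 1.87236

1.872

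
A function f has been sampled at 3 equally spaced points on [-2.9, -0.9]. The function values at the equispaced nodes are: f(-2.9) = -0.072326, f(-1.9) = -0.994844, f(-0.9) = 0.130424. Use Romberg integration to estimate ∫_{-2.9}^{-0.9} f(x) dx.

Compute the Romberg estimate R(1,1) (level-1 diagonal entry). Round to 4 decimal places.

R(0,0) (trapezoid, 1 panel, h=2.0000): 0.058098
R(1,0) (trapezoid, 2 panels, h=1.0000): -0.965795
R(1,1) = -0.965795 + (-0.965795 − 0.058098)/3 = -1.307093

-1.3071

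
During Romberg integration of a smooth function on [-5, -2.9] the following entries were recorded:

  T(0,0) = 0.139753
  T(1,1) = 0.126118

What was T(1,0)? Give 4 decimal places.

From T(1,1) = (4·T(1,0) − T(0,0))/3, solve for T(1,0):
4·T(1,0) = 3·0.126118 + 0.139753 = 0.518107
T(1,0) = 0.129527

0.1295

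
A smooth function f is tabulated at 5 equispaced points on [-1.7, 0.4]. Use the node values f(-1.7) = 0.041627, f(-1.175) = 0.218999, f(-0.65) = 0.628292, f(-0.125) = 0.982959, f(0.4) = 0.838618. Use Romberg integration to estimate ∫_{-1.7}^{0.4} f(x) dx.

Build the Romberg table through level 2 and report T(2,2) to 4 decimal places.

1.2172

T(0,0) (trapezoid, 1 panel, h=2.1000): 0.924257
T(1,0) (trapezoid, 2 panels, h=1.0500): 1.121835
T(2,0) (trapezoid, 4 panels, h=0.5250): 1.191946
T(1,1) = 1.121835 + (1.121835 − 0.924257)/3 = 1.187694
T(2,1) = 1.191946 + (1.191946 − 1.121835)/3 = 1.215316
T(2,2) = 1.215316 + (1.215316 − 1.187694)/15 = 1.217157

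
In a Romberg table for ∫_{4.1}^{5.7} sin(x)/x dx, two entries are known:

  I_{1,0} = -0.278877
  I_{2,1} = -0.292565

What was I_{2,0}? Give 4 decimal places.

-0.2891

From I_{2,1} = (4·I_{2,0} − I_{1,0})/3, solve for I_{2,0}:
4·I_{2,0} = 3·(-0.292565) + (-0.278877) = -1.156572
I_{2,0} = -0.289143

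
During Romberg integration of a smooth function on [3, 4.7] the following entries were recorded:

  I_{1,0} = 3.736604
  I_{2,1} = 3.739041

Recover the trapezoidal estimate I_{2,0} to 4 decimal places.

From I_{2,1} = (4·I_{2,0} − I_{1,0})/3, solve for I_{2,0}:
4·I_{2,0} = 3·3.739041 + 3.736604 = 14.953727
I_{2,0} = 3.738432

3.7384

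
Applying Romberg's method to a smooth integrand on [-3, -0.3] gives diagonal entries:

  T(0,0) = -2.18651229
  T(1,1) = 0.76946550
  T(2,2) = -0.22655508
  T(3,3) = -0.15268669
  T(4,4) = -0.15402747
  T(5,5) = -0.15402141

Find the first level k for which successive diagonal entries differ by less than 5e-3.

|T(1,1) − T(0,0)| = 2.95597779 ≥ 5e-3
|T(2,2) − T(1,1)| = 0.99602058 ≥ 5e-3
|T(3,3) − T(2,2)| = 0.07386839 ≥ 5e-3
|T(4,4) − T(3,3)| = 0.00134078 < 5e-3

k = 4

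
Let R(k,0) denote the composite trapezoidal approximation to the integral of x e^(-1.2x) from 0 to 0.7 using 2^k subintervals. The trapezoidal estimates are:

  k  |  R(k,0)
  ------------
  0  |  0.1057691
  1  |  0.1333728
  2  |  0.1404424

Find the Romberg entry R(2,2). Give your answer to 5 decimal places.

R(1,1) = 0.1333728 + (0.1333728 − 0.1057691)/3 = 0.1425740
R(2,1) = (4·0.1404424 − 0.1333728) / 3 = 0.1427989
R(2,2) = (16·0.1427989 − 0.1425740) / 15 = 0.1428139

0.14281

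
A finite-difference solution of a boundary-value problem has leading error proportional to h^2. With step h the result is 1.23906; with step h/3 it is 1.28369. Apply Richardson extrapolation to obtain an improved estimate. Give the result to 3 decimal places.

1.289

The leading error scales as h^2; refining by a factor of 3 reduces it by 3^2 = 9.
Extrapolated value = (9·A(h/3) − A(h)) / (9 − 1)
= (9·1.28369 − 1.23906) / 8
= 10.31415 / 8 = 1.28927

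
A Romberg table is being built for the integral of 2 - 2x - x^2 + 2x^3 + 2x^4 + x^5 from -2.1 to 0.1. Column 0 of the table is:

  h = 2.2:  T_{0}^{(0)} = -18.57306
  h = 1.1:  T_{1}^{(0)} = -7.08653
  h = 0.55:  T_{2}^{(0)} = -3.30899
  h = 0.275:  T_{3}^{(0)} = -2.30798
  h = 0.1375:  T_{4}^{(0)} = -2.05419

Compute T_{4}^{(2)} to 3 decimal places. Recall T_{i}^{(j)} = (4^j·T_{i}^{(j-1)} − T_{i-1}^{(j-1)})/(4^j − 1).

T_{3}^{(1)} = (4·(-2.30798) − (-3.30899)) / 3 = -1.97431
T_{4}^{(1)} = -2.05419 + (-2.05419 − (-2.30798))/3 = -1.96959
T_{4}^{(2)} = -1.96959 + (-1.96959 − (-1.97431))/15 = -1.96928
(Column j=1 coincides with Simpson's rule on the same nodes.)

-1.969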